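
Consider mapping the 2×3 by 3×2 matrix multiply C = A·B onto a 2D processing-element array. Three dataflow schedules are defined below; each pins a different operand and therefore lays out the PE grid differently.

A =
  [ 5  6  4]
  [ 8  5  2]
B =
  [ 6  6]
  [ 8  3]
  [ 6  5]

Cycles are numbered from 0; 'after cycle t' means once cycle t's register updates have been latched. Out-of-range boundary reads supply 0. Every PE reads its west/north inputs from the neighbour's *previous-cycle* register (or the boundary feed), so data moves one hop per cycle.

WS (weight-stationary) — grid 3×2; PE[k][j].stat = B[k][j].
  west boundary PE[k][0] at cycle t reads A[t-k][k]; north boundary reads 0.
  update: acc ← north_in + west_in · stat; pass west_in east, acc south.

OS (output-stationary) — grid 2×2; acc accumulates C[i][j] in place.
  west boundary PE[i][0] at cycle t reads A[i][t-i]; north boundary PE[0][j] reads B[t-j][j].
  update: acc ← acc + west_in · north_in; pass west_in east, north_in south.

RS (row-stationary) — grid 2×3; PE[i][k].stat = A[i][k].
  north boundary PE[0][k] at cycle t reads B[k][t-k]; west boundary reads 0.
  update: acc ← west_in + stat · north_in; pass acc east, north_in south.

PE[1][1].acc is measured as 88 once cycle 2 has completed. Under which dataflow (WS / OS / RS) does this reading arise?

dataflow = RS

Under WS (3×2), PE[1][1]:
  0: (1,1).acc=0  regs=<0,0>
  1: (1,1).acc=0  regs=<0,0>
  2: (1,1).acc=48  regs=<6,48>
Under OS (2×2), PE[1][1]:
  0: (1,1).acc=0  regs=<0,0>
  1: (1,1).acc=0  regs=<0,0>
  2: (1,1).acc=48  regs=<8,6>
Under RS (2×3), PE[1][1]:
  0: (1,1).acc=0  regs=<0,0>
  1: (1,1).acc=0  regs=<0,0>
  2: (1,1).acc=88  regs=<88,8>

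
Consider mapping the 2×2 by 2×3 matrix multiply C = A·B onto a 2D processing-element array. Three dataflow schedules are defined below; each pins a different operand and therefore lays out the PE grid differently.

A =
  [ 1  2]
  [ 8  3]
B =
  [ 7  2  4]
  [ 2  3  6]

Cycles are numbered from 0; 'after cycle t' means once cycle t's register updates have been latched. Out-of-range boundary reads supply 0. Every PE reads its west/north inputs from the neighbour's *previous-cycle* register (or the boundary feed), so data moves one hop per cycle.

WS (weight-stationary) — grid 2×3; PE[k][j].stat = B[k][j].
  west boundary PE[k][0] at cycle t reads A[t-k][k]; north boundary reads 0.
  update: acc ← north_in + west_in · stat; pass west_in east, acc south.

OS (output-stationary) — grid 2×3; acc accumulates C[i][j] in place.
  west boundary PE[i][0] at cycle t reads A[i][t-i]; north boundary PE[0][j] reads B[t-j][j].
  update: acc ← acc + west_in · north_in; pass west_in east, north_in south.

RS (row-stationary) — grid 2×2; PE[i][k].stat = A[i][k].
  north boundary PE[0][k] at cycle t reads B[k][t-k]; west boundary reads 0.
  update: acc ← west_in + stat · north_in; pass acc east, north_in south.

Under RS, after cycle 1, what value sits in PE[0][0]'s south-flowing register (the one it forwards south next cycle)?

register = 2

RS (2×2). Following PE[0][0] plus its west/north inputs:
  @0  [0,0]  acc 7  |  →7  ↓7
  @1  [0,0]  acc 2  |  →2  ↓2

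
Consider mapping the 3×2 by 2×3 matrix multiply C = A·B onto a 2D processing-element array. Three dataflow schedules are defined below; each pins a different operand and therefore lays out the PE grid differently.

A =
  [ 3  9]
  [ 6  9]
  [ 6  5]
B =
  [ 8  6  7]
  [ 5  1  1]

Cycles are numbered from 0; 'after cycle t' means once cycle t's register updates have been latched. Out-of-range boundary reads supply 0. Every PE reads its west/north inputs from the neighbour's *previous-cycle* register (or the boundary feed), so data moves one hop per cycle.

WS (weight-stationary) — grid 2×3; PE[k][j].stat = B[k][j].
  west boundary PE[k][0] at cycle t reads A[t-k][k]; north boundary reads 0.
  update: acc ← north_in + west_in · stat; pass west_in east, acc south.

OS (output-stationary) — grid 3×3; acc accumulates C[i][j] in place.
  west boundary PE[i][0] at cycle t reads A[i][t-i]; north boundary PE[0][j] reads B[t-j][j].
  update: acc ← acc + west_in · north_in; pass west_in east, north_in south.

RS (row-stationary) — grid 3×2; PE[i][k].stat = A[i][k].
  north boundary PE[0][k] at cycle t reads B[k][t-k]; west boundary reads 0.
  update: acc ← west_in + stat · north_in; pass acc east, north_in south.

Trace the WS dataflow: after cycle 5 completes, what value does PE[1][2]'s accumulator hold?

PE[1][2].acc = 47

WS (2×3). Following PE[1][2] plus its west/north inputs:
  @0  [0,2]  acc 0  |  →0  ↓0
  @0  [1,1]  acc 0  |  →0  ↓0
  @0  [1,2]  acc 0  |  →0  ↓0
  @1  [0,2]  acc 0  |  →0  ↓0
  @1  [1,1]  acc 0  |  →0  ↓0
  @1  [1,2]  acc 0  |  →0  ↓0
  @2  [0,2]  acc 21  |  →3  ↓21
  @2  [1,1]  acc 27  |  →9  ↓27
  @2  [1,2]  acc 0  |  →0  ↓0
  @3  [0,2]  acc 42  |  →6  ↓42
  @3  [1,1]  acc 45  |  →9  ↓45
  @3  [1,2]  acc 30  |  →9  ↓30
  @4  [0,2]  acc 42  |  →6  ↓42
  @4  [1,1]  acc 41  |  →5  ↓41
  @4  [1,2]  acc 51  |  →9  ↓51
  @5  [0,2]  acc 0  |  →0  ↓0
  @5  [1,1]  acc 0  |  →0  ↓0
  @5  [1,2]  acc 47  |  →5  ↓47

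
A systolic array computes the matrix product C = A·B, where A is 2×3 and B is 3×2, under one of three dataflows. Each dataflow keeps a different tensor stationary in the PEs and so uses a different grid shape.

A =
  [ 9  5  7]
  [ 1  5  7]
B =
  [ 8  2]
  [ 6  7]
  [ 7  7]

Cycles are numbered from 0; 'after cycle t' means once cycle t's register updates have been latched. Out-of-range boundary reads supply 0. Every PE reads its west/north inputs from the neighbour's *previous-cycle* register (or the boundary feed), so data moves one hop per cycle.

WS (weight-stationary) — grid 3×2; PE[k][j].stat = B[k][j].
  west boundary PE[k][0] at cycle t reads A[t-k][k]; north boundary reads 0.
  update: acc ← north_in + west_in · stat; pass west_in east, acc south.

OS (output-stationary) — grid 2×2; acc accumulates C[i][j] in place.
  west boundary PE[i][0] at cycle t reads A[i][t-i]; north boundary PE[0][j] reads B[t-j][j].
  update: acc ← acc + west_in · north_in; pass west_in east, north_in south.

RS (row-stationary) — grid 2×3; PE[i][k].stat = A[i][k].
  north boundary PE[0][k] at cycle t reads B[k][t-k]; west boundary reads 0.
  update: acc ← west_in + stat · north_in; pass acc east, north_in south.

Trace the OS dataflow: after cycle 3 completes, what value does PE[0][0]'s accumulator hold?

OS (2×2). Following PE[0][0] plus its west/north inputs:
  @0  [0,0]  acc 72  |  →9  ↓8
  @1  [0,0]  acc 102  |  →5  ↓6
  @2  [0,0]  acc 151  |  →7  ↓7
  @3  [0,0]  acc 151  |  →0  ↓0

PE[0][0].acc = 151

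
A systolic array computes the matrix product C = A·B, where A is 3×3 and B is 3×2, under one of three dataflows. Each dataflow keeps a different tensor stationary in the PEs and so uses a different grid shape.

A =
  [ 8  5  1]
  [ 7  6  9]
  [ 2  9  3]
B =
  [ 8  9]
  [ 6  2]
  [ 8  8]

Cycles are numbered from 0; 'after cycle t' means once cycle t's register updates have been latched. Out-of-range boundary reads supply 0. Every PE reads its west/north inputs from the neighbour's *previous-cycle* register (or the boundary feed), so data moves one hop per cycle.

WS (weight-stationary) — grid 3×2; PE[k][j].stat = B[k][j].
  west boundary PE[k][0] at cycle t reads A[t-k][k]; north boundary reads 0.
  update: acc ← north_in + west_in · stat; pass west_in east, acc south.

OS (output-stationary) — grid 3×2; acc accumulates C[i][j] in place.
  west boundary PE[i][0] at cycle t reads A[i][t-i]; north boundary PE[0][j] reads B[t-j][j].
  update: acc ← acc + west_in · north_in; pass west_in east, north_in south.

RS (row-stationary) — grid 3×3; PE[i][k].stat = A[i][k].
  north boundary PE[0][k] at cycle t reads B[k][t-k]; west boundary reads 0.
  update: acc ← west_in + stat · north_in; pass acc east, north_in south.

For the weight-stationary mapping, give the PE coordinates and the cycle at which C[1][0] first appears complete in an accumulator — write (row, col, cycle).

WS: C[1][0] accumulates in PE[2][0]:
  c0 r2c0: 0 / 0 / 0
  c1 r2c0: 0 / 0 / 0
  c2 r2c0: 102 / 1 / 102
  c3 r2c0: 164 / 9 / 164

(row, col, cycle) = (2, 0, 3)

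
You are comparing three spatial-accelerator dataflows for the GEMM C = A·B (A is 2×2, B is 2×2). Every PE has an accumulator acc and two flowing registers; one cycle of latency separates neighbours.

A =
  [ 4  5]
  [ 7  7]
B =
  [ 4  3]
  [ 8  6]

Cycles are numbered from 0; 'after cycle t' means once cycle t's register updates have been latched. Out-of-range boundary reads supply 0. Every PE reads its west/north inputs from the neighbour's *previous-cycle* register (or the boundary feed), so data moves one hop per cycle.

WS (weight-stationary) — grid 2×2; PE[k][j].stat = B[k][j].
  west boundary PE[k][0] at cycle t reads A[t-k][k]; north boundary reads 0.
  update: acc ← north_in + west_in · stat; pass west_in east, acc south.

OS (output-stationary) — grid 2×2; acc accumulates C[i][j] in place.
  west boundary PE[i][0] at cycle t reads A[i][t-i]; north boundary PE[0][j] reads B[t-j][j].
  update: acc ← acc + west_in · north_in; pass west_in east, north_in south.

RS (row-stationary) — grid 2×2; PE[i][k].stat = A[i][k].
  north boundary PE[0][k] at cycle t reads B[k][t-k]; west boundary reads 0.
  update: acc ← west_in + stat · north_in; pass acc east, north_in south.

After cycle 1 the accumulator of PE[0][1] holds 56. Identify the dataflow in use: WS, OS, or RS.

WS (2×2 grid), PE[0][1]:
  @0  [0,1]  acc 0  |  →0  ↓0
  @1  [0,1]  acc 12  |  →4  ↓12
OS (2×2 grid), PE[0][1]:
  @0  [0,1]  acc 0  |  →0  ↓0
  @1  [0,1]  acc 12  |  →4  ↓3
RS (2×2 grid), PE[0][1]:
  @0  [0,1]  acc 0  |  →0  ↓0
  @1  [0,1]  acc 56  |  →56  ↓8

dataflow = RS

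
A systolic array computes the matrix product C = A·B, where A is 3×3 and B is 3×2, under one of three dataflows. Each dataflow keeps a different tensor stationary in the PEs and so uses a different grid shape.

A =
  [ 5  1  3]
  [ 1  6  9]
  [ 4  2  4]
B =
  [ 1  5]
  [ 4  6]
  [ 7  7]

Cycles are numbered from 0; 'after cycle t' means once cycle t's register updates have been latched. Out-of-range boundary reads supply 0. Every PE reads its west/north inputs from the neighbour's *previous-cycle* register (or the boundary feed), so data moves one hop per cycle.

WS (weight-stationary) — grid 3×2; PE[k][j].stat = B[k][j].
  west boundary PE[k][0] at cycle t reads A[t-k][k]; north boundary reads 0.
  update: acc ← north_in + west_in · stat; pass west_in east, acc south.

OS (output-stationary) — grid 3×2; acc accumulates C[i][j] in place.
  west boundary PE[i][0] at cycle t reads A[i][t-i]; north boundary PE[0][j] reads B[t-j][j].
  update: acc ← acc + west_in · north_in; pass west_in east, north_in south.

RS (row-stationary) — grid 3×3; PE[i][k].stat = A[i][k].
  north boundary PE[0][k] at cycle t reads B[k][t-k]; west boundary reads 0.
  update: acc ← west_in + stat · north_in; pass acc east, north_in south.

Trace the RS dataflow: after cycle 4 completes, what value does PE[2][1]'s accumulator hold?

PE[2][1].acc = 32

RS (3×3). Following PE[2][1] plus its west/north inputs:
  cycle 0: PE[1][1] → acc 0, east 0, south 0
  cycle 0: PE[2][0] → acc 0, east 0, south 0
  cycle 0: PE[2][1] → acc 0, east 0, south 0
  cycle 1: PE[1][1] → acc 0, east 0, south 0
  cycle 1: PE[2][0] → acc 0, east 0, south 0
  cycle 1: PE[2][1] → acc 0, east 0, south 0
  cycle 2: PE[1][1] → acc 25, east 25, south 4
  cycle 2: PE[2][0] → acc 4, east 4, south 1
  cycle 2: PE[2][1] → acc 0, east 0, south 0
  cycle 3: PE[1][1] → acc 41, east 41, south 6
  cycle 3: PE[2][0] → acc 20, east 20, south 5
  cycle 3: PE[2][1] → acc 12, east 12, south 4
  cycle 4: PE[1][1] → acc 0, east 0, south 0
  cycle 4: PE[2][0] → acc 0, east 0, south 0
  cycle 4: PE[2][1] → acc 32, east 32, south 6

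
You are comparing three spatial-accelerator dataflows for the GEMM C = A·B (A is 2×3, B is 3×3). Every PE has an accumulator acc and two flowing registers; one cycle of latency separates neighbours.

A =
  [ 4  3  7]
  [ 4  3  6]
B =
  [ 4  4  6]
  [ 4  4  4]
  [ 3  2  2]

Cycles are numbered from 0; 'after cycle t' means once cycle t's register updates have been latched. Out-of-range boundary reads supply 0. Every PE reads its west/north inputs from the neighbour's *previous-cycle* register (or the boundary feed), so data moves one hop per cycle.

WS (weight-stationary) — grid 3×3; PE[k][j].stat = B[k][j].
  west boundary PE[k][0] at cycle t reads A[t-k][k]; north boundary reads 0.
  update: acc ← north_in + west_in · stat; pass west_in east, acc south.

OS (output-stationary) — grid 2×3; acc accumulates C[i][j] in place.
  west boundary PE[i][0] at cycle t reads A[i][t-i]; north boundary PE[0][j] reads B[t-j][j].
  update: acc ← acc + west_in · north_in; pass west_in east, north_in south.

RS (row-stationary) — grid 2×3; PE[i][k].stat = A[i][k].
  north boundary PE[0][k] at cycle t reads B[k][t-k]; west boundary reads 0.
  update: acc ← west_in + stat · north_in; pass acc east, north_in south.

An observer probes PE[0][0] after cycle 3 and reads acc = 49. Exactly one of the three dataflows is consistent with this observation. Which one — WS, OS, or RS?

Under WS (3×3), PE[0][0]:
  c0 r0c0: 16 / 4 / 16
  c1 r0c0: 16 / 4 / 16
  c2 r0c0: 0 / 0 / 0
  c3 r0c0: 0 / 0 / 0
Under OS (2×3), PE[0][0]:
  c0 r0c0: 16 / 4 / 4
  c1 r0c0: 28 / 3 / 4
  c2 r0c0: 49 / 7 / 3
  c3 r0c0: 49 / 0 / 0
Under RS (2×3), PE[0][0]:
  c0 r0c0: 16 / 16 / 4
  c1 r0c0: 16 / 16 / 4
  c2 r0c0: 24 / 24 / 6
  c3 r0c0: 0 / 0 / 0

dataflow = OS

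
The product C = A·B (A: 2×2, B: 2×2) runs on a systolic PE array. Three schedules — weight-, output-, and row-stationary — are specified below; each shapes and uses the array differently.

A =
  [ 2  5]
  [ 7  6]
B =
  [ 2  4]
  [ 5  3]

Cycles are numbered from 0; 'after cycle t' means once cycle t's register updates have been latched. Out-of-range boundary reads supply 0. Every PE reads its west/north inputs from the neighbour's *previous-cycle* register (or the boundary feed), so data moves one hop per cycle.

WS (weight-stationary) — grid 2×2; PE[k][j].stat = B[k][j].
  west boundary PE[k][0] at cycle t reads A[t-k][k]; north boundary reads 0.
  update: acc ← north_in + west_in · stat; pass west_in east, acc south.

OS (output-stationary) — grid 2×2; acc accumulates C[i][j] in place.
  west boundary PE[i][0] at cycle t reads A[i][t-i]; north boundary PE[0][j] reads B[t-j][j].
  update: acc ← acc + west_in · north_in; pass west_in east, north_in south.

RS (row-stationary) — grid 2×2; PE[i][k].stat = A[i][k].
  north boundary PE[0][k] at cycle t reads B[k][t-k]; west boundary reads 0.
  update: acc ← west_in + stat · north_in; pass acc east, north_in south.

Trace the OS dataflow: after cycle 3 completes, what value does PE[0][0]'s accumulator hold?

OS on a 2×2 grid — tracing PE[0][0] and its feeders:
  [0] (0,0) acc=4 (h:2 v:2)
  [1] (0,0) acc=29 (h:5 v:5)
  [2] (0,0) acc=29 (h:0 v:0)
  [3] (0,0) acc=29 (h:0 v:0)

PE[0][0].acc = 29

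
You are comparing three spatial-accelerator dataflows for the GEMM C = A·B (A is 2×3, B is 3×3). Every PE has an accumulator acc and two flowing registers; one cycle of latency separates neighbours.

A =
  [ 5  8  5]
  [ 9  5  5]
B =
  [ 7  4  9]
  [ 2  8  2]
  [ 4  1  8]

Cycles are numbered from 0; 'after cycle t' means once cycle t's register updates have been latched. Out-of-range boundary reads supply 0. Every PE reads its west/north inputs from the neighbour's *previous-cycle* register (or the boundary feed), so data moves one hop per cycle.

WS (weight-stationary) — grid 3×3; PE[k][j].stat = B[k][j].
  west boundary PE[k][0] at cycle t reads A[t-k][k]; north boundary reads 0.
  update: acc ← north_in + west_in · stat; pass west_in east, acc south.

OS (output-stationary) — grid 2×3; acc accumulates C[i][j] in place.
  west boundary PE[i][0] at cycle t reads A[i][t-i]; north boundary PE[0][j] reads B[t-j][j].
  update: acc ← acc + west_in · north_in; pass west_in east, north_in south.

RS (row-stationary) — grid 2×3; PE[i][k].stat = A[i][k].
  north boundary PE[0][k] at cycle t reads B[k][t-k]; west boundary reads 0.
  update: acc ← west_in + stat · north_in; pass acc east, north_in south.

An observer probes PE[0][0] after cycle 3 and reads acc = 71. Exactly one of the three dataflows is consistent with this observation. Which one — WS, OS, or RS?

WS (3×3 grid), PE[0][0]:
  cycle 0: PE[0][0] → acc 35, east 5, south 35
  cycle 1: PE[0][0] → acc 63, east 9, south 63
  cycle 2: PE[0][0] → acc 0, east 0, south 0
  cycle 3: PE[0][0] → acc 0, east 0, south 0
OS (2×3 grid), PE[0][0]:
  cycle 0: PE[0][0] → acc 35, east 5, south 7
  cycle 1: PE[0][0] → acc 51, east 8, south 2
  cycle 2: PE[0][0] → acc 71, east 5, south 4
  cycle 3: PE[0][0] → acc 71, east 0, south 0
RS (2×3 grid), PE[0][0]:
  cycle 0: PE[0][0] → acc 35, east 35, south 7
  cycle 1: PE[0][0] → acc 20, east 20, south 4
  cycle 2: PE[0][0] → acc 45, east 45, south 9
  cycle 3: PE[0][0] → acc 0, east 0, south 0

dataflow = OS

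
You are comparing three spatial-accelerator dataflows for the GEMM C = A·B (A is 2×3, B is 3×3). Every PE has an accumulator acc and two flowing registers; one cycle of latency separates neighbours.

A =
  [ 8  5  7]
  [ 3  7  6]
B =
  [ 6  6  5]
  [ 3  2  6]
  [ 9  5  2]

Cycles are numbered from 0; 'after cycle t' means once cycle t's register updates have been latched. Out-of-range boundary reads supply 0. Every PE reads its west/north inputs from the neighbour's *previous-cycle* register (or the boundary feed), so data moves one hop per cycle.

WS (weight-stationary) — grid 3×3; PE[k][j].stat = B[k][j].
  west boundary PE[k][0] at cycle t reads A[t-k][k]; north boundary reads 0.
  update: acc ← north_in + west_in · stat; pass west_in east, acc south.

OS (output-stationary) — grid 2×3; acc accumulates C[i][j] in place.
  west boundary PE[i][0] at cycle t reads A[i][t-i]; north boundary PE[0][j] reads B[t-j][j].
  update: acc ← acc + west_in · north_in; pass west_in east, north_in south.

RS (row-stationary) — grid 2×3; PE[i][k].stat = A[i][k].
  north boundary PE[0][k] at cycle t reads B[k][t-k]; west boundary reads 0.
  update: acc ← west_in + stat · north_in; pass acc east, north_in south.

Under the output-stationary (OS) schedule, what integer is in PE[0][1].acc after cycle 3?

PE[0][1].acc = 93

OS on a 2×3 grid — tracing PE[0][1] and its feeders:
  c0 r0c0: 48 / 8 / 6
  c0 r0c1: 0 / 0 / 0
  c1 r0c0: 63 / 5 / 3
  c1 r0c1: 48 / 8 / 6
  c2 r0c0: 126 / 7 / 9
  c2 r0c1: 58 / 5 / 2
  c3 r0c0: 126 / 0 / 0
  c3 r0c1: 93 / 7 / 5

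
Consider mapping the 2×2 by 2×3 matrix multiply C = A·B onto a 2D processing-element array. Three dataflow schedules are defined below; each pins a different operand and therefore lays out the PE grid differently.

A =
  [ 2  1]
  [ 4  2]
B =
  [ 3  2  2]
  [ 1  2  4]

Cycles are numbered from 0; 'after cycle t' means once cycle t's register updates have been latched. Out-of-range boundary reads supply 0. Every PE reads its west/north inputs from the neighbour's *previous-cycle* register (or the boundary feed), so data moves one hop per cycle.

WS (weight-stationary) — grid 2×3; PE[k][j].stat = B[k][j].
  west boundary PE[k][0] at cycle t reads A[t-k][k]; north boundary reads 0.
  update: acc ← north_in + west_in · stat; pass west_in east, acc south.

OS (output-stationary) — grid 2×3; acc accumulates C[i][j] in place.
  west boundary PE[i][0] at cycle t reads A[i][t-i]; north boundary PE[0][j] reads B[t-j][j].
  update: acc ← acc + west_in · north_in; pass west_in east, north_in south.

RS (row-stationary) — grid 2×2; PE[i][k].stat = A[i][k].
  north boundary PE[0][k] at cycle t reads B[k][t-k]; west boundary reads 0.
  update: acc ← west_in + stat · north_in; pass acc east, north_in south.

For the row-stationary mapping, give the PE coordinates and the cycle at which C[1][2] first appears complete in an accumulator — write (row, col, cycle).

(row, col, cycle) = (1, 1, 4)

RS — PE[1][1] is where C[1][2] collects:
  t=0 PE[1][1]: acc=0 h=0 v=0
  t=1 PE[1][1]: acc=0 h=0 v=0
  t=2 PE[1][1]: acc=14 h=14 v=1
  t=3 PE[1][1]: acc=12 h=12 v=2
  t=4 PE[1][1]: acc=16 h=16 v=4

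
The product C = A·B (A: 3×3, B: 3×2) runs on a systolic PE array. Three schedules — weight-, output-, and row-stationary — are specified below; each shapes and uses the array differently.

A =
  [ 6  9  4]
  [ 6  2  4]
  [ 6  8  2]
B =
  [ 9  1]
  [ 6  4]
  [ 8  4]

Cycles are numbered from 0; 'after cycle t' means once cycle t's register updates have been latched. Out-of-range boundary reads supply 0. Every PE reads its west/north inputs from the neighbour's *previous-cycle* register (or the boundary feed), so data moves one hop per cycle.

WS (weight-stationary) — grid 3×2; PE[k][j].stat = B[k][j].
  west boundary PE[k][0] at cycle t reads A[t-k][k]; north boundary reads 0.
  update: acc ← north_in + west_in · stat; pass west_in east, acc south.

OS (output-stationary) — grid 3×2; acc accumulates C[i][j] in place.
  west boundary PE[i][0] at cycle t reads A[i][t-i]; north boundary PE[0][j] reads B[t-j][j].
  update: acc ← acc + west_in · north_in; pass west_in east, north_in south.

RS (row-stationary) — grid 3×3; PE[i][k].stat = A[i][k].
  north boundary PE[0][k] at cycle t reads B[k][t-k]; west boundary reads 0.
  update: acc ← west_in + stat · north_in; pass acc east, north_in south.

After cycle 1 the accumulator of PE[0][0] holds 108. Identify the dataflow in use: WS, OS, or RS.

— WS: 3×2; PE[0][0] trace:
  step 0 · PE0,0: acc=54; fwd→6 fwd↓54
  step 1 · PE0,0: acc=54; fwd→6 fwd↓54
— OS: 3×2; PE[0][0] trace:
  step 0 · PE0,0: acc=54; fwd→6 fwd↓9
  step 1 · PE0,0: acc=108; fwd→9 fwd↓6
— RS: 3×3; PE[0][0] trace:
  step 0 · PE0,0: acc=54; fwd→54 fwd↓9
  step 1 · PE0,0: acc=6; fwd→6 fwd↓1

dataflow = OS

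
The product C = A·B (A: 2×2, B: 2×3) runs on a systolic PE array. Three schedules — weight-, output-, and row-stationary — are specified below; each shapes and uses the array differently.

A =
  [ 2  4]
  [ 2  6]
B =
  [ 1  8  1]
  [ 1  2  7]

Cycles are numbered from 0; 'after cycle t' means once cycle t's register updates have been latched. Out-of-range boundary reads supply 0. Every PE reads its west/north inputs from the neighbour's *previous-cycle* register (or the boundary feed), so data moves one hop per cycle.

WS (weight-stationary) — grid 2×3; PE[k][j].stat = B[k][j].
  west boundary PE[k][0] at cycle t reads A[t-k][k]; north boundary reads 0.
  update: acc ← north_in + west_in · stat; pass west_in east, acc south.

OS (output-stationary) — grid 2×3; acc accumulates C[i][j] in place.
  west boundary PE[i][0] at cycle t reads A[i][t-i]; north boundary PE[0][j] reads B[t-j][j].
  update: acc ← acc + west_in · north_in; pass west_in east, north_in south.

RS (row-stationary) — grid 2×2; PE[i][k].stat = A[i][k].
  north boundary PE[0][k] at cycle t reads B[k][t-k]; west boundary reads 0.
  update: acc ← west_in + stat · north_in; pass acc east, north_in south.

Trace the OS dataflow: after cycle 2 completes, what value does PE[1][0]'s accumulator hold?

OS on a 2×3 grid — tracing PE[1][0] and its feeders:
  t=0 PE[0][0]: acc=2 h=2 v=1
  t=0 PE[1][0]: acc=0 h=0 v=0
  t=1 PE[0][0]: acc=6 h=4 v=1
  t=1 PE[1][0]: acc=2 h=2 v=1
  t=2 PE[0][0]: acc=6 h=0 v=0
  t=2 PE[1][0]: acc=8 h=6 v=1

PE[1][0].acc = 8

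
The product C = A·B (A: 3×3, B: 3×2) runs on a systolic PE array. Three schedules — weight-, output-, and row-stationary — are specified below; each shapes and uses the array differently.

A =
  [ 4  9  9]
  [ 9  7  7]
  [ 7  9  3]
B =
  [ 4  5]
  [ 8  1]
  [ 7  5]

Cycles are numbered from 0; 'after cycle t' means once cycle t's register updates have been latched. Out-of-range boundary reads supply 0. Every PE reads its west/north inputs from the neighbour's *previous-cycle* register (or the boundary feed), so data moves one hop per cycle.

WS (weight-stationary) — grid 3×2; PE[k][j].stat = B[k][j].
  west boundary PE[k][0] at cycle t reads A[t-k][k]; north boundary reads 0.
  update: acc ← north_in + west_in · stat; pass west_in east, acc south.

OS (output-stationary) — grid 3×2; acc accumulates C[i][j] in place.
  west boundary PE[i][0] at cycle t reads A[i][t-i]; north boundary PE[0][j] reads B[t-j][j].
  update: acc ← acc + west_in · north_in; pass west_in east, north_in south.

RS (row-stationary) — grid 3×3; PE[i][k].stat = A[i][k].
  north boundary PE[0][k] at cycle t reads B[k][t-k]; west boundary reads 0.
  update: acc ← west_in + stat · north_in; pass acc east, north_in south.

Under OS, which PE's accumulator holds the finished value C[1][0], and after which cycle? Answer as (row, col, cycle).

(row, col, cycle) = (1, 0, 3)

Under OS, C[1][0] lands at PE[1][0]:
  [0] (1,0) acc=0 (h:0 v:0)
  [1] (1,0) acc=36 (h:9 v:4)
  [2] (1,0) acc=92 (h:7 v:8)
  [3] (1,0) acc=141 (h:7 v:7)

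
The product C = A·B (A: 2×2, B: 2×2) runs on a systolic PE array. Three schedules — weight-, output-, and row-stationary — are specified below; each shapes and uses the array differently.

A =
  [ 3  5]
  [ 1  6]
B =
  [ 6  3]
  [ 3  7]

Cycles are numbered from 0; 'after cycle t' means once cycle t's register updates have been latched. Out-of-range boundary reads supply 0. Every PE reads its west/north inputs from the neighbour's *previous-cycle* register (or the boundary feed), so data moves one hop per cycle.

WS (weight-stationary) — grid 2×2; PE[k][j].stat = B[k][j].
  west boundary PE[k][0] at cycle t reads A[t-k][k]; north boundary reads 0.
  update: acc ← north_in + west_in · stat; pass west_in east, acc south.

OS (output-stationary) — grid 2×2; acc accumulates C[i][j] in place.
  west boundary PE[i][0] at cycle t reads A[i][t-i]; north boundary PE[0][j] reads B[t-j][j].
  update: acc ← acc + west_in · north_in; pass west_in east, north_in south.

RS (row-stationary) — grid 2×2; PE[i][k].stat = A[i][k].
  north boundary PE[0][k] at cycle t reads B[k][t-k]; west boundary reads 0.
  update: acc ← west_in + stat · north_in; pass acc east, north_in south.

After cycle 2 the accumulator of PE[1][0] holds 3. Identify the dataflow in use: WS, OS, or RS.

dataflow = RS

WS [2×2] PE[1][0] across cycles:
  0: (1,0).acc=0  regs=<0,0>
  1: (1,0).acc=33  regs=<5,33>
  2: (1,0).acc=24  regs=<6,24>
OS [2×2] PE[1][0] across cycles:
  0: (1,0).acc=0  regs=<0,0>
  1: (1,0).acc=6  regs=<1,6>
  2: (1,0).acc=24  regs=<6,3>
RS [2×2] PE[1][0] across cycles:
  0: (1,0).acc=0  regs=<0,0>
  1: (1,0).acc=6  regs=<6,6>
  2: (1,0).acc=3  regs=<3,3>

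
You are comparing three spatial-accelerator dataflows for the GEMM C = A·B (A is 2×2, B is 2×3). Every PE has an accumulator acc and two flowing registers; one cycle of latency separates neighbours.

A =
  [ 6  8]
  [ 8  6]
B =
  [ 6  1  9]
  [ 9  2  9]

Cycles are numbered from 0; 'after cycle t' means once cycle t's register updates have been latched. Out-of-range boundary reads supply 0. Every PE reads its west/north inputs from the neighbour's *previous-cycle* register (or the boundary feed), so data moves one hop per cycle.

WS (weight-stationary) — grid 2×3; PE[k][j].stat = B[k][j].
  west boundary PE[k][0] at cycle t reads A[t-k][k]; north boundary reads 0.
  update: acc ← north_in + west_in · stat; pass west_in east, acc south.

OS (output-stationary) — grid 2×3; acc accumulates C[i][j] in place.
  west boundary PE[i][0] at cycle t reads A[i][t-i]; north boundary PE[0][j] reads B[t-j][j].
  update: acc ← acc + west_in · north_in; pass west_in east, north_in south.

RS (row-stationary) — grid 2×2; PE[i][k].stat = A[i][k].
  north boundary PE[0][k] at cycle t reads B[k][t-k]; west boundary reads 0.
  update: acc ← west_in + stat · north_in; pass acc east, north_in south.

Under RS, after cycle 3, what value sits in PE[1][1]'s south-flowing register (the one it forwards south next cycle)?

RS on a 2×2 grid — tracing PE[1][1] and its feeders:
  t=0 PE[0][1]: acc=0 h=0 v=0
  t=0 PE[1][0]: acc=0 h=0 v=0
  t=0 PE[1][1]: acc=0 h=0 v=0
  t=1 PE[0][1]: acc=108 h=108 v=9
  t=1 PE[1][0]: acc=48 h=48 v=6
  t=1 PE[1][1]: acc=0 h=0 v=0
  t=2 PE[0][1]: acc=22 h=22 v=2
  t=2 PE[1][0]: acc=8 h=8 v=1
  t=2 PE[1][1]: acc=102 h=102 v=9
  t=3 PE[0][1]: acc=126 h=126 v=9
  t=3 PE[1][0]: acc=72 h=72 v=9
  t=3 PE[1][1]: acc=20 h=20 v=2

register = 2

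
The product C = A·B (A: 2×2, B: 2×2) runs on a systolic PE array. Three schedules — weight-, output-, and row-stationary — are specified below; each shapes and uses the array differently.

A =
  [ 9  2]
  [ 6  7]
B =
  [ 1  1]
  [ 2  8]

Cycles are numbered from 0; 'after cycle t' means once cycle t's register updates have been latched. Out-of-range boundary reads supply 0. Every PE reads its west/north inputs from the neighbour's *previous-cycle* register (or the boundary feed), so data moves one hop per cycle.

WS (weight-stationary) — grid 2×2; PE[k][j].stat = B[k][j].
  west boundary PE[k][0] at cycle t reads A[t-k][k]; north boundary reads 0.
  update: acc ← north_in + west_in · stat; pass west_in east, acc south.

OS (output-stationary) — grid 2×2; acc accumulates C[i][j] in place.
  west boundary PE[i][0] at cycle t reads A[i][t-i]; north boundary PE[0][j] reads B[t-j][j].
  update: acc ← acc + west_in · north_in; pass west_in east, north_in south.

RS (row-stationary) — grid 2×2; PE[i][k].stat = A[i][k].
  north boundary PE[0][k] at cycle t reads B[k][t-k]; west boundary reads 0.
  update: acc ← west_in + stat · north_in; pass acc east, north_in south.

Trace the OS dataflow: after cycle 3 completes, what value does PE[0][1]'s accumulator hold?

PE[0][1].acc = 25

Tracing OS — 2×2 array, target PE[0][1]:
  cycle 0: PE[0][0] → acc 9, east 9, south 1
  cycle 0: PE[0][1] → acc 0, east 0, south 0
  cycle 1: PE[0][0] → acc 13, east 2, south 2
  cycle 1: PE[0][1] → acc 9, east 9, south 1
  cycle 2: PE[0][0] → acc 13, east 0, south 0
  cycle 2: PE[0][1] → acc 25, east 2, south 8
  cycle 3: PE[0][0] → acc 13, east 0, south 0
  cycle 3: PE[0][1] → acc 25, east 0, south 0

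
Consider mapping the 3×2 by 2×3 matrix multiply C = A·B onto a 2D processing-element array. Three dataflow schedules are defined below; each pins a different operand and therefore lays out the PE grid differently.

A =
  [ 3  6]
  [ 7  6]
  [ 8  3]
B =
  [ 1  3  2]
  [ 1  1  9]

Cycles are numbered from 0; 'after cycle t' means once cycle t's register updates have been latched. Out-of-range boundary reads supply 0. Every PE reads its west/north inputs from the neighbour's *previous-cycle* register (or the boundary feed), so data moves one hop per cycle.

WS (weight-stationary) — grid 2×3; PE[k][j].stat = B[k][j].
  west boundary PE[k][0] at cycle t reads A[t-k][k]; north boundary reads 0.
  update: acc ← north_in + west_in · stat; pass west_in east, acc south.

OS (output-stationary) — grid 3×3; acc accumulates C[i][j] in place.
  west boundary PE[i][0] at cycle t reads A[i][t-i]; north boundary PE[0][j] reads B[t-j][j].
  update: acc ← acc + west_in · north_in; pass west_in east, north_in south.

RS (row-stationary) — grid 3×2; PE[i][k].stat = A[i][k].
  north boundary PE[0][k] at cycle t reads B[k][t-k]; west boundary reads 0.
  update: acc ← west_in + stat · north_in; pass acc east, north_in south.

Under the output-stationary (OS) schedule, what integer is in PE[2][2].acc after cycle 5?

OS on a 3×3 grid — tracing PE[2][2] and its feeders:
  0: (1,2).acc=0  regs=<0,0>
  0: (2,1).acc=0  regs=<0,0>
  0: (2,2).acc=0  regs=<0,0>
  1: (1,2).acc=0  regs=<0,0>
  1: (2,1).acc=0  regs=<0,0>
  1: (2,2).acc=0  regs=<0,0>
  2: (1,2).acc=0  regs=<0,0>
  2: (2,1).acc=0  regs=<0,0>
  2: (2,2).acc=0  regs=<0,0>
  3: (1,2).acc=14  regs=<7,2>
  3: (2,1).acc=24  regs=<8,3>
  3: (2,2).acc=0  regs=<0,0>
  4: (1,2).acc=68  regs=<6,9>
  4: (2,1).acc=27  regs=<3,1>
  4: (2,2).acc=16  regs=<8,2>
  5: (1,2).acc=68  regs=<0,0>
  5: (2,1).acc=27  regs=<0,0>
  5: (2,2).acc=43  regs=<3,9>

PE[2][2].acc = 43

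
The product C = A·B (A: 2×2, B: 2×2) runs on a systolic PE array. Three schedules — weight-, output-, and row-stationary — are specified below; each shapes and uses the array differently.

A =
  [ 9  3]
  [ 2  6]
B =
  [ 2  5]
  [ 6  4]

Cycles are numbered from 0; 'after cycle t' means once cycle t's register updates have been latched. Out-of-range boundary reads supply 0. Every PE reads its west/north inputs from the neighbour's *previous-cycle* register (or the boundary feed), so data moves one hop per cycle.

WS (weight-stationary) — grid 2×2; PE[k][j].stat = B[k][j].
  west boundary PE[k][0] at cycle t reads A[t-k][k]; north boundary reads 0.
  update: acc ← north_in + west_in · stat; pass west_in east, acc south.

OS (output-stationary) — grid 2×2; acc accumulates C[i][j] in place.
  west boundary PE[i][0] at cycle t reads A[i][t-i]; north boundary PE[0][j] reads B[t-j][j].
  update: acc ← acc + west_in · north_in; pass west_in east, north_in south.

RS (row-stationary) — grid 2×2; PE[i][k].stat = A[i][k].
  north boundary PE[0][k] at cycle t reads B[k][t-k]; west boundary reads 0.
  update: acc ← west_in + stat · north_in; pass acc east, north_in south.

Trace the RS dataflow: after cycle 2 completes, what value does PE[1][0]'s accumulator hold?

PE[1][0].acc = 10

RS 2×2: PE[1][0] cycle-by-cycle (with neighbour feeds):
  step 0 · PE0,0: acc=18; fwd→18 fwd↓2
  step 0 · PE1,0: acc=0; fwd→0 fwd↓0
  step 1 · PE0,0: acc=45; fwd→45 fwd↓5
  step 1 · PE1,0: acc=4; fwd→4 fwd↓2
  step 2 · PE0,0: acc=0; fwd→0 fwd↓0
  step 2 · PE1,0: acc=10; fwd→10 fwd↓5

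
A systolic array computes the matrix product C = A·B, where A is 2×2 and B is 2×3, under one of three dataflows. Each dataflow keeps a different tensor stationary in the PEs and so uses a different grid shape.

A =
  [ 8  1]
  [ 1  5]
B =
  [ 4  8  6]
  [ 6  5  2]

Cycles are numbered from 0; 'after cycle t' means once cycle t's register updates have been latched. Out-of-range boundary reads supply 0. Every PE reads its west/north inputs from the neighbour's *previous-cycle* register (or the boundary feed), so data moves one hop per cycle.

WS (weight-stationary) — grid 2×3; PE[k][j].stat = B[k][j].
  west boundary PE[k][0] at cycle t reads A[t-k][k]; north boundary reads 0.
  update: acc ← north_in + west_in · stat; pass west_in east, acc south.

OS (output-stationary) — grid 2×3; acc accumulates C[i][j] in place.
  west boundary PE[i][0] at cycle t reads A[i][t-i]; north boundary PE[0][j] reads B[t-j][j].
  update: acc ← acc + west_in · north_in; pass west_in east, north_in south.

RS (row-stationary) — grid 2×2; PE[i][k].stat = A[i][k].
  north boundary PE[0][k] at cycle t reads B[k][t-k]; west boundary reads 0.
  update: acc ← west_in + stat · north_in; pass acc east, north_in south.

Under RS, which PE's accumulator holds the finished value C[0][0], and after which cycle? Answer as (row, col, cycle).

(row, col, cycle) = (0, 1, 1)

RS: C[0][0] accumulates in PE[0][1]:
  t=0 PE[0][1]: acc=0 h=0 v=0
  t=1 PE[0][1]: acc=38 h=38 v=6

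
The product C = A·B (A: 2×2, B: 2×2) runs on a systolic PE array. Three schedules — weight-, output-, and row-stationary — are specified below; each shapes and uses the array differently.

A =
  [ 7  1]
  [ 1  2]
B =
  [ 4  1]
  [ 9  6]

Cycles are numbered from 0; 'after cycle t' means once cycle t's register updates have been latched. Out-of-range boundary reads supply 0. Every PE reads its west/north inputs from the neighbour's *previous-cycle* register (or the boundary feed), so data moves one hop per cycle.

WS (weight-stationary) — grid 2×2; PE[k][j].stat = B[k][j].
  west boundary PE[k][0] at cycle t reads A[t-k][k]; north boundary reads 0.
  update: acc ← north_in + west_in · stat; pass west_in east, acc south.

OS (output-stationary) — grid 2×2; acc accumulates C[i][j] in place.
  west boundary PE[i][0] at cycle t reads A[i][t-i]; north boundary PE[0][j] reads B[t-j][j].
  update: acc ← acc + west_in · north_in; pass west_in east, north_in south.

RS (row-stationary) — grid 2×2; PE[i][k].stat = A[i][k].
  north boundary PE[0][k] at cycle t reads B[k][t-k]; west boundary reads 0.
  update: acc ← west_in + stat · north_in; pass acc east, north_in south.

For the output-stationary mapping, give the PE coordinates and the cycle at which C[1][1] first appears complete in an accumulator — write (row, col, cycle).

(row, col, cycle) = (1, 1, 3)

OS: C[1][1] accumulates in PE[1][1]:
  cycle 0: PE[1][1] → acc 0, east 0, south 0
  cycle 1: PE[1][1] → acc 0, east 0, south 0
  cycle 2: PE[1][1] → acc 1, east 1, south 1
  cycle 3: PE[1][1] → acc 13, east 2, south 6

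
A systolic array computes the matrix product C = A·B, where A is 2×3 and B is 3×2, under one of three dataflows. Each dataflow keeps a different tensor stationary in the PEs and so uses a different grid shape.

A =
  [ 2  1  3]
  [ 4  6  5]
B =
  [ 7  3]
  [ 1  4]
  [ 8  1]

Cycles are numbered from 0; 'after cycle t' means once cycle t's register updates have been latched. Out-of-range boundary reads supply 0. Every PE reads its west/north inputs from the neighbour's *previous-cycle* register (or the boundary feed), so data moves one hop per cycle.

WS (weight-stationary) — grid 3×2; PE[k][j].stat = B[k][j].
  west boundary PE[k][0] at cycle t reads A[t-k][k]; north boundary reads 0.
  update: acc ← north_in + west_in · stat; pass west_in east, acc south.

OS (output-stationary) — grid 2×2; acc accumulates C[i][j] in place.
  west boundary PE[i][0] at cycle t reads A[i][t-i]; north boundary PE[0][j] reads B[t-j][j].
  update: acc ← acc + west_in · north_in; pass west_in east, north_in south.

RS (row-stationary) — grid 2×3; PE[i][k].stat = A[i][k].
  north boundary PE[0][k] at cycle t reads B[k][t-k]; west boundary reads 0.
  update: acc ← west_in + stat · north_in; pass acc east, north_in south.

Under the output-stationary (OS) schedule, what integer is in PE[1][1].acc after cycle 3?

PE[1][1].acc = 36

OS (2×2). Following PE[1][1] plus its west/north inputs:
  0: (0,1).acc=0  regs=<0,0>
  0: (1,0).acc=0  regs=<0,0>
  0: (1,1).acc=0  regs=<0,0>
  1: (0,1).acc=6  regs=<2,3>
  1: (1,0).acc=28  regs=<4,7>
  1: (1,1).acc=0  regs=<0,0>
  2: (0,1).acc=10  regs=<1,4>
  2: (1,0).acc=34  regs=<6,1>
  2: (1,1).acc=12  regs=<4,3>
  3: (0,1).acc=13  regs=<3,1>
  3: (1,0).acc=74  regs=<5,8>
  3: (1,1).acc=36  regs=<6,4>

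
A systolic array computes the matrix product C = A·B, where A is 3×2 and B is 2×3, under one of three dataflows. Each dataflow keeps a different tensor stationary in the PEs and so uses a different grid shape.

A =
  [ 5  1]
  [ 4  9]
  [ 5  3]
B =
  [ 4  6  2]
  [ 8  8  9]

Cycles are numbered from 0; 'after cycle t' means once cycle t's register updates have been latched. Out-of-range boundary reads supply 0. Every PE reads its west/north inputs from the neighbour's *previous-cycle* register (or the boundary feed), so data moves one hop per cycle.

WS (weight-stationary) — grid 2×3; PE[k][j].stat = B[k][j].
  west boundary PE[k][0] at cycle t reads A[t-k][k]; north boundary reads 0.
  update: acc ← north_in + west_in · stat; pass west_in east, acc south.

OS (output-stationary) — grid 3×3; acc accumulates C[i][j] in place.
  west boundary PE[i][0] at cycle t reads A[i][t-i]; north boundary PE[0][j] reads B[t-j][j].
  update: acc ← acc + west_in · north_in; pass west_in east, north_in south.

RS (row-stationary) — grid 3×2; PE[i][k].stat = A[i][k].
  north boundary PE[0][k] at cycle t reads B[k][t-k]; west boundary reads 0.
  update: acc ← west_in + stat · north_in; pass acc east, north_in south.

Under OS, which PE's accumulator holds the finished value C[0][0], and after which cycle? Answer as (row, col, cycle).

Under OS, C[0][0] lands at PE[0][0]:
  cycle 0: PE[0][0] → acc 20, east 5, south 4
  cycle 1: PE[0][0] → acc 28, east 1, south 8

(row, col, cycle) = (0, 0, 1)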